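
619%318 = 301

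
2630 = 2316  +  314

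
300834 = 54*5571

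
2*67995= 135990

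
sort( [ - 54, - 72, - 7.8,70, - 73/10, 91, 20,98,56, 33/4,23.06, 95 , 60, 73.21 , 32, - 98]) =[ - 98, - 72, - 54, - 7.8, - 73/10, 33/4 , 20, 23.06, 32,56, 60, 70, 73.21, 91,95, 98]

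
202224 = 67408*3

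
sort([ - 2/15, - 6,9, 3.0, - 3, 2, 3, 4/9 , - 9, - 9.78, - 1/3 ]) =[ - 9.78, - 9,-6, - 3, - 1/3, - 2/15 , 4/9, 2,3.0,3,  9] 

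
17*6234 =105978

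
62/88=31/44 = 0.70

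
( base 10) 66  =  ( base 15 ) 46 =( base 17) 3F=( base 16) 42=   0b1000010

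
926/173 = 926/173= 5.35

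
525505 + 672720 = 1198225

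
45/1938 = 15/646   =  0.02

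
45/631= 45/631 = 0.07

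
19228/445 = 43 + 93/445 = 43.21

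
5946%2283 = 1380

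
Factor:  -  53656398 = -2^1 * 3^3*449^1*2213^1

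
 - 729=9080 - 9809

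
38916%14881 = 9154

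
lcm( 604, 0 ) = 0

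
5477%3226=2251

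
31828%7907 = 200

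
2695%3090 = 2695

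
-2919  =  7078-9997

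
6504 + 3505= 10009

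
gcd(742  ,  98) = 14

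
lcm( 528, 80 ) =2640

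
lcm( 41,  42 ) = 1722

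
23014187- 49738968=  - 26724781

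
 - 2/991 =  - 1 + 989/991 = -  0.00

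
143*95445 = 13648635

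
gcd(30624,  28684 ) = 4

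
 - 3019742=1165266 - 4185008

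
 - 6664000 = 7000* ( - 952 )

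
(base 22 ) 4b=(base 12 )83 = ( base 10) 99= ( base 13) 78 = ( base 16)63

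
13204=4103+9101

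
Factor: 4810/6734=5^1*7^ ( - 1 ) = 5/7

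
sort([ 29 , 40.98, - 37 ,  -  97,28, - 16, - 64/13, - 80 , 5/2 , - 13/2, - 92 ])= [  -  97, - 92, - 80 , - 37, - 16, - 13/2, - 64/13,5/2, 28,29,40.98 ]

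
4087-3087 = 1000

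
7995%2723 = 2549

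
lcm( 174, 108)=3132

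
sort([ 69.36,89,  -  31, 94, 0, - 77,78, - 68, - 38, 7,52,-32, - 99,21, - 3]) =[-99, - 77,  -  68, - 38, - 32, - 31, - 3 , 0,  7,21,  52,69.36, 78, 89, 94 ] 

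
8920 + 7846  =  16766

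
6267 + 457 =6724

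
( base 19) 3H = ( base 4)1022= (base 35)24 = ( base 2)1001010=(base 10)74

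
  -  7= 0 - 7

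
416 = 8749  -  8333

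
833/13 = 833/13 = 64.08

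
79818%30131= 19556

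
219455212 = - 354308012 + 573763224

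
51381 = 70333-18952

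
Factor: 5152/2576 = 2 = 2^1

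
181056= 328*552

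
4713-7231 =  - 2518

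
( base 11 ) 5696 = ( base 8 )16476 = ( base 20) IE6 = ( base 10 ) 7486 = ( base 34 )6G6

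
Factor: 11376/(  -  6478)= -2^3 *3^2*41^( - 1) = - 72/41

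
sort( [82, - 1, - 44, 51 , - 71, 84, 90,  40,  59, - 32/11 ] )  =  [ - 71,  -  44, - 32/11,  -  1,40, 51, 59, 82 , 84, 90] 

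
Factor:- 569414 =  - 2^1*284707^1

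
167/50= 167/50=3.34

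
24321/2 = 24321/2 = 12160.50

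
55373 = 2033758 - 1978385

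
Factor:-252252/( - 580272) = 273/628 = 2^( - 2 )*3^1*7^1*  13^1*157^( - 1 )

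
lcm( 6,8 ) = 24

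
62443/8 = 62443/8  =  7805.38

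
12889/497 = 12889/497 = 25.93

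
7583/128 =7583/128 =59.24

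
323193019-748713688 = -425520669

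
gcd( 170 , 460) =10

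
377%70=27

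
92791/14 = 92791/14 =6627.93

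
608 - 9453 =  - 8845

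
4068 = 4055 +13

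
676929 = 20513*33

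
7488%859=616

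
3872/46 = 1936/23 = 84.17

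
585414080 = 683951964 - 98537884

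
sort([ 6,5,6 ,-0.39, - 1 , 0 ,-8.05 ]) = [ - 8.05,- 1,  -  0.39,0,5,6,6 ]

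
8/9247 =8/9247 =0.00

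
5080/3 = 5080/3 = 1693.33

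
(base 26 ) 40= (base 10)104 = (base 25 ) 44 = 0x68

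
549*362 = 198738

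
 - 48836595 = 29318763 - 78155358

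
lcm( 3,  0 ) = 0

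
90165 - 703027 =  - 612862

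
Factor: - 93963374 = -2^1*151^1*311137^1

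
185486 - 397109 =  - 211623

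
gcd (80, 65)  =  5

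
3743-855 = 2888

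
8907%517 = 118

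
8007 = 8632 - 625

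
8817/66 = 133 + 13/22 = 133.59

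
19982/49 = 19982/49 = 407.80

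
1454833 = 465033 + 989800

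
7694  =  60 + 7634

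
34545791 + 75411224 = 109957015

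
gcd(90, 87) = 3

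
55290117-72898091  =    -  17607974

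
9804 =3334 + 6470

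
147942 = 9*16438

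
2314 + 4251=6565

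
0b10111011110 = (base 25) 2A2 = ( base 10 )1502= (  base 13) 8b7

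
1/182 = 1/182= 0.01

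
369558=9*41062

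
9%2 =1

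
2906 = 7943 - 5037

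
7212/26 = 277 + 5/13 = 277.38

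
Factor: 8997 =3^1 * 2999^1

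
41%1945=41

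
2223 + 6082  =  8305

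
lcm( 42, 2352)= 2352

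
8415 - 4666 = 3749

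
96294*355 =34184370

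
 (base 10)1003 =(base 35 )SN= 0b1111101011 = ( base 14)519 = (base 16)3EB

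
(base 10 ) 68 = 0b1000100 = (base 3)2112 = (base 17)40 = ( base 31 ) 26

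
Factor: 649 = 11^1*59^1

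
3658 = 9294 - 5636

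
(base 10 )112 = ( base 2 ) 1110000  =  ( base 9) 134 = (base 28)40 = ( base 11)A2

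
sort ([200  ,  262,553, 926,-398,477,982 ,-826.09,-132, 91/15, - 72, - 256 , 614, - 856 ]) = [ - 856,-826.09, - 398 ,  -  256,-132, - 72,91/15,200,  262, 477,553, 614,926,982] 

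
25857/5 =5171  +  2/5 = 5171.40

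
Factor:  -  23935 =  - 5^1*4787^1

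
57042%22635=11772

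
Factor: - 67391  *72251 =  - 4869067141 = - 67391^1*72251^1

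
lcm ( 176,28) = 1232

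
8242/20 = 4121/10 = 412.10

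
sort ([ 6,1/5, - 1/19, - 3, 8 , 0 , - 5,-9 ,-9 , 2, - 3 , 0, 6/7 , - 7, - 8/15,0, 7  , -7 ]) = [ - 9, - 9 , - 7, - 7, - 5, - 3, - 3, - 8/15, - 1/19,0,  0 , 0 , 1/5,6/7,2, 6 , 7 , 8 ] 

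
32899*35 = 1151465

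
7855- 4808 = 3047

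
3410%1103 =101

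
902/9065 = 902/9065=0.10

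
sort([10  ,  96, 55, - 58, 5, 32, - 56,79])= [ - 58,-56,5, 10 , 32, 55, 79,96]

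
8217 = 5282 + 2935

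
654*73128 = 47825712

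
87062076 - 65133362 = 21928714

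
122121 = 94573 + 27548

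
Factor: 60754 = 2^1*37^1*821^1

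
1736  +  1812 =3548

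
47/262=47/262 = 0.18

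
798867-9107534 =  - 8308667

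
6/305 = 6/305 = 0.02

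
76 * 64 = 4864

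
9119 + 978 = 10097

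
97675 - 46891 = 50784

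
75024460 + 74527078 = 149551538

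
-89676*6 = -538056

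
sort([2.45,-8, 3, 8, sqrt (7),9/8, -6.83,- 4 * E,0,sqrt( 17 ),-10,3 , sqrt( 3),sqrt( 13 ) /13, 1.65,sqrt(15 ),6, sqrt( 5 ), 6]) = [-4*E, - 10,-8, -6.83,0, sqrt(13) /13,9/8, 1.65, sqrt(3),sqrt( 5 ),2.45,sqrt(7),3,3,sqrt( 15 ) , sqrt( 17 ), 6,  6, 8 ]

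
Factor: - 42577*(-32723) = 43^1*761^1 * 42577^1 = 1393247171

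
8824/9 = 980+ 4/9 =980.44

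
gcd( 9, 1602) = 9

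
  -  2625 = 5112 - 7737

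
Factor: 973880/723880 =97^1*251^1 * 18097^( - 1) = 24347/18097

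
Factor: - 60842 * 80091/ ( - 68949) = 541432958/7661 = 2^1 * 11^1*29^1 * 47^( - 1)*163^ ( - 1) * 809^1 *1049^1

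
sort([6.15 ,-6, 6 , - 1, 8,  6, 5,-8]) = [ - 8,- 6,-1, 5, 6,6, 6.15, 8] 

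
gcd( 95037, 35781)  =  3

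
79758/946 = 39879/473 = 84.31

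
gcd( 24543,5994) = 81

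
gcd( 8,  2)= 2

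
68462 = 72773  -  4311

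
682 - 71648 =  - 70966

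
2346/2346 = 1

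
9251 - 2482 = 6769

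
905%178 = 15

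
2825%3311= 2825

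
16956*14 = 237384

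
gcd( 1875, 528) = 3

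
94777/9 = 10530 + 7/9 = 10530.78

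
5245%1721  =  82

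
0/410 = 0 = 0.00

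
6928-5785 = 1143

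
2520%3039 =2520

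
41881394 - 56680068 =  - 14798674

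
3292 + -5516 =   -  2224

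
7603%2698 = 2207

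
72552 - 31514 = 41038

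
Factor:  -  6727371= - 3^1*7^1*109^1*2939^1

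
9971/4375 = 9971/4375 = 2.28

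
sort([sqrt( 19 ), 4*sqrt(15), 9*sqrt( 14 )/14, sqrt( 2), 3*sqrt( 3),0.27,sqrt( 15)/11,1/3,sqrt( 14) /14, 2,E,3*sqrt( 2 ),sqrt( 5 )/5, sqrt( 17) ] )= [sqrt( 14)/14,0.27,1/3,sqrt( 15)/11,sqrt( 5) /5 , sqrt(2) , 2,9 *sqrt( 14) /14,E, sqrt( 17 ),3*sqrt(2 ),sqrt( 19 ), 3*sqrt (3 ),4*sqrt(15 ) ] 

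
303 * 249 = 75447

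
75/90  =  5/6 = 0.83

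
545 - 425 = 120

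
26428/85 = 310 + 78/85  =  310.92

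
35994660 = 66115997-30121337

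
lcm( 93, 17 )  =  1581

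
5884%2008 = 1868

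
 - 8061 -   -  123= - 7938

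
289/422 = 289/422 =0.68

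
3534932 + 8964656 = 12499588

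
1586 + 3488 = 5074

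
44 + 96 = 140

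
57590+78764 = 136354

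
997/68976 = 997/68976 = 0.01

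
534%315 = 219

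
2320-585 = 1735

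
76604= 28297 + 48307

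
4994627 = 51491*97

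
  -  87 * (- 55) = 4785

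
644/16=161/4 = 40.25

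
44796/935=44796/935 = 47.91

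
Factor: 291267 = 3^2*32363^1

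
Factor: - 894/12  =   - 149/2= - 2^(-1 ) * 149^1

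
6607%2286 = 2035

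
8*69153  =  553224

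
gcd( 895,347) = 1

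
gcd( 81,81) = 81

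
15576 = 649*24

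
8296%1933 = 564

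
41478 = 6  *6913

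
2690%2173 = 517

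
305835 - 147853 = 157982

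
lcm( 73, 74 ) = 5402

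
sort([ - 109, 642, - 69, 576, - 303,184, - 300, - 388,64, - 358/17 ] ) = [ - 388,-303, - 300, - 109, - 69, - 358/17,64,184,576,642] 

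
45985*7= 321895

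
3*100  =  300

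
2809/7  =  401 + 2/7= 401.29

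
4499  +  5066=9565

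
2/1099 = 2/1099=0.00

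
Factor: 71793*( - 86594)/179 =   -  2^1 * 3^3*29^1 * 179^ (- 1 ) * 1493^1*2659^1 = - 6216843042/179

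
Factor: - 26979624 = -2^3*3^2*7^1 * 199^1 * 269^1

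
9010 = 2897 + 6113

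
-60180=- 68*885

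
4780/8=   1195/2 =597.50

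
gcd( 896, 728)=56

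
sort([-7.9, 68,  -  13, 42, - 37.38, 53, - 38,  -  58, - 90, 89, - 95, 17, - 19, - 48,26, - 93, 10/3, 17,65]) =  [ - 95, - 93 , - 90,- 58, - 48, - 38,  -  37.38,-19, - 13, -7.9, 10/3 , 17,17, 26, 42 , 53, 65, 68, 89]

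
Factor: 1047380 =2^2 * 5^1*52369^1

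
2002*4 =8008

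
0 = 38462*0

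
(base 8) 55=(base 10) 45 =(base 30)1f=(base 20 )25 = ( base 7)63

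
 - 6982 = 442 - 7424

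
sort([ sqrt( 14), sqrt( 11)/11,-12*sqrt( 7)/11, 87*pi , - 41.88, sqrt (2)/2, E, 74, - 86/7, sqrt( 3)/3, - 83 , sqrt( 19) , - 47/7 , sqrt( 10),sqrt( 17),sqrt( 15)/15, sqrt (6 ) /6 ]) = [ - 83, - 41.88,-86/7, -47/7, - 12*sqrt( 7 )/11,sqrt ( 15 ) /15, sqrt( 11) /11, sqrt(6)/6,sqrt(3) /3,  sqrt(2)/2, E, sqrt (10),sqrt( 14),  sqrt(17) , sqrt( 19 ), 74,87*pi ] 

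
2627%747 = 386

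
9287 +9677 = 18964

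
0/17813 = 0 =0.00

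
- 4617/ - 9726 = 1539/3242 = 0.47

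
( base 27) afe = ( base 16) 1E1D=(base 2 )1111000011101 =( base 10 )7709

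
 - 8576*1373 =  - 11774848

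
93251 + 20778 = 114029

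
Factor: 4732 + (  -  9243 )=-13^1*347^1=- 4511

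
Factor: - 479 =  - 479^1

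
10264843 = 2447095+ 7817748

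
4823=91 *53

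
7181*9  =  64629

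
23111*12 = 277332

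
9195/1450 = 1839/290 = 6.34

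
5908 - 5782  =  126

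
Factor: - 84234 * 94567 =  - 7965756678  =  - 2^1 * 3^1 * 11^1*101^1*139^1*8597^1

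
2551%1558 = 993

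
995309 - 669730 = 325579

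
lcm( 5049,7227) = 368577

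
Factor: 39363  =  3^1*13121^1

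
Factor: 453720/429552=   2^( - 1) * 3^ ( - 1)*5^1*157^( - 1 )*199^1 = 995/942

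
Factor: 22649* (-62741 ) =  - 7^1 * 11^1*29^1 *71^1*8963^1 = -1421020909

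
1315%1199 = 116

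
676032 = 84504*8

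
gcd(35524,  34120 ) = 4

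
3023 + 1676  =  4699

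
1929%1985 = 1929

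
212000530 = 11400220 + 200600310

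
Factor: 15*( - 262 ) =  - 3930= - 2^1*3^1 * 5^1 *131^1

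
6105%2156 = 1793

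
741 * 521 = 386061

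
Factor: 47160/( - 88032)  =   - 2^( - 2 )*3^1*5^1*7^(-1) =-15/28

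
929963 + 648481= 1578444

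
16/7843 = 16/7843   =  0.00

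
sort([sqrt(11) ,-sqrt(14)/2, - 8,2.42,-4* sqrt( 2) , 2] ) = [  -  8, - 4*sqrt( 2),  -  sqrt( 14) /2 , 2, 2.42,  sqrt ( 11) ]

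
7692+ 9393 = 17085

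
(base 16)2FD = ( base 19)225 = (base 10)765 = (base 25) 15f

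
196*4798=940408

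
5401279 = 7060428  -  1659149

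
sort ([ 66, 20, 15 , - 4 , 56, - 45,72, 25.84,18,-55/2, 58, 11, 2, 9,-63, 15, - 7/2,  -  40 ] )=[ - 63, - 45, - 40, - 55/2, - 4,  -  7/2, 2, 9, 11, 15, 15,18,  20, 25.84,  56,58, 66,72 ]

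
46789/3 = 15596 +1/3 = 15596.33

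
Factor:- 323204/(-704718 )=2^1*3^ ( - 2 )*47^ ( - 1)*97^1 = 194/423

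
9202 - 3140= 6062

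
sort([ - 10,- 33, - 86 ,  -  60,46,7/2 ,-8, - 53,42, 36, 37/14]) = [-86, - 60, - 53, - 33,-10, - 8 , 37/14,7/2,36, 42,46 ] 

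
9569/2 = 9569/2 = 4784.50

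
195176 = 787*248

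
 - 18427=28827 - 47254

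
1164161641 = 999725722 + 164435919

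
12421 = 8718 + 3703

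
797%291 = 215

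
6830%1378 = 1318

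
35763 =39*917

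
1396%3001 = 1396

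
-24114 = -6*4019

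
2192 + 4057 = 6249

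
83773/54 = 1551 + 19/54 = 1551.35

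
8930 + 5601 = 14531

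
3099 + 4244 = 7343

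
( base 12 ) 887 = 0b10011100111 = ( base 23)28D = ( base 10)1255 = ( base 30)1bp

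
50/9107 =50/9107 = 0.01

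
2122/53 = 40 + 2/53=40.04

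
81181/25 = 81181/25=3247.24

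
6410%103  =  24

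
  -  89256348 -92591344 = -181847692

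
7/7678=7/7678 = 0.00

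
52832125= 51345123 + 1487002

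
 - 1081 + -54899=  - 55980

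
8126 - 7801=325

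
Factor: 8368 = 2^4*523^1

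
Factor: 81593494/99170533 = 2^1*7^(-1) * 11^(-1 )*643^( - 1 )*2003^( - 1)*40796747^1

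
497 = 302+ 195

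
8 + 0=8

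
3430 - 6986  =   - 3556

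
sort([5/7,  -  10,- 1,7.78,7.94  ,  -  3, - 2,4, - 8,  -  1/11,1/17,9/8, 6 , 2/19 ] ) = [ - 10,  -  8,- 3, - 2,- 1, - 1/11,1/17,  2/19,5/7, 9/8,4, 6,7.78,7.94]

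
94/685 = 94/685= 0.14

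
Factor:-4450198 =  - 2^1*53^1* 41983^1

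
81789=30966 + 50823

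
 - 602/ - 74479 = 602/74479 = 0.01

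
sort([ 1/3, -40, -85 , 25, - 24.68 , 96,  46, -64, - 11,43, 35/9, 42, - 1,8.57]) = [  -  85, - 64,-40,-24.68, -11, -1, 1/3,  35/9,8.57,25, 42 , 43, 46, 96]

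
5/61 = 5/61 = 0.08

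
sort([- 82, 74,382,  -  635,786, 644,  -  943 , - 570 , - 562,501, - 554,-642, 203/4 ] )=[ - 943, - 642, - 635, - 570,-562, - 554,-82, 203/4,74 , 382, 501,644,786 ] 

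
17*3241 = 55097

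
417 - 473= -56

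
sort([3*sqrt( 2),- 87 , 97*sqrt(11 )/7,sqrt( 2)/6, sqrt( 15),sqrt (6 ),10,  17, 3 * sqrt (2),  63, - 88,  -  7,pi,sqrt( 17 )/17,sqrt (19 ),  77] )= [ - 88,  -  87 ,-7,sqrt(2 )/6 , sqrt (17)/17,sqrt(6 ), pi , sqrt (15) , 3*sqrt( 2 ),  3*sqrt ( 2 ), sqrt (19),10 , 17, 97*sqrt( 11 )/7,63,77 ]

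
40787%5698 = 901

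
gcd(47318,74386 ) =2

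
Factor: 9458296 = 2^3*1182287^1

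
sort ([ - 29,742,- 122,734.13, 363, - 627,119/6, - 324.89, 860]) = [ -627,-324.89, - 122, - 29, 119/6,  363, 734.13,742,860] 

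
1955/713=2  +  23/31 = 2.74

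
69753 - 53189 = 16564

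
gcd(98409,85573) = 1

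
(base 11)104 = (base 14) 8D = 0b1111101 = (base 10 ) 125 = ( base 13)98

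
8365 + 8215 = 16580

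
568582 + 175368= 743950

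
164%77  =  10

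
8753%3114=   2525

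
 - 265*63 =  -16695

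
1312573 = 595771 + 716802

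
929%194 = 153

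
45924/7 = 6560 + 4/7 = 6560.57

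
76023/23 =76023/23 = 3305.35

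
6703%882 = 529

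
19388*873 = 16925724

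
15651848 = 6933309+8718539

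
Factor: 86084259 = 3^1 * 983^1 * 29191^1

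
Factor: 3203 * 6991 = 3203^1*6991^1  =  22392173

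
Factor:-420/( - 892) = 105/223  =  3^1*5^1*7^1*223^ (- 1)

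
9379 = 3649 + 5730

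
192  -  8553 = - 8361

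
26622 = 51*522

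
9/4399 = 9/4399 = 0.00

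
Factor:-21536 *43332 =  - 933197952 = - 2^7*3^1*23^1 *157^1 *673^1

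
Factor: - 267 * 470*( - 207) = 2^1*3^3*5^1*23^1*47^1*89^1 = 25976430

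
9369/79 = 9369/79 = 118.59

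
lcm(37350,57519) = 2875950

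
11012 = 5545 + 5467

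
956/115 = 8+36/115 = 8.31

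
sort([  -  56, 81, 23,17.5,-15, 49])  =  [ - 56, - 15,  17.5, 23,49, 81]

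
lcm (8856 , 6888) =61992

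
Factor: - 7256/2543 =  -2^3 * 907^1*2543^( - 1 ) 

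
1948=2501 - 553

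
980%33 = 23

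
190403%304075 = 190403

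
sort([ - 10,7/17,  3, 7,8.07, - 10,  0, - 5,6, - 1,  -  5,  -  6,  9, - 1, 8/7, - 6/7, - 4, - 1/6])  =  [-10 , - 10, - 6, - 5, - 5,-4,-1 ,  -  1 , - 6/7,-1/6,  0 , 7/17,  8/7,3,6,7, 8.07, 9 ] 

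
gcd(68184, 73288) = 8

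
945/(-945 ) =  - 1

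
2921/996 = 2921/996 =2.93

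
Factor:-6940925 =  - 5^2*277637^1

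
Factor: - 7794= - 2^1*3^2*433^1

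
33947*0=0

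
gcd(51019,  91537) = 1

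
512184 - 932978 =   -  420794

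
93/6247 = 93/6247 =0.01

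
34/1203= 34/1203 = 0.03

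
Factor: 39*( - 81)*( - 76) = 240084= 2^2*3^5*13^1*19^1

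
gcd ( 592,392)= 8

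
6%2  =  0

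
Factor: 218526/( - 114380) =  - 363/190 = - 2^( - 1)*3^1*5^( - 1)*11^2*19^( -1 )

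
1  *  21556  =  21556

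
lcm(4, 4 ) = 4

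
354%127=100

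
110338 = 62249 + 48089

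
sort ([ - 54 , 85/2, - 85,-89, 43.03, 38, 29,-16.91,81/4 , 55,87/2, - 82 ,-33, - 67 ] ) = [ - 89 ,  -  85,-82,-67, - 54,-33, - 16.91, 81/4 , 29, 38,85/2,43.03,87/2 , 55] 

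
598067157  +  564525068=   1162592225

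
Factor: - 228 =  - 2^2*3^1*19^1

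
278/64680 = 139/32340 =0.00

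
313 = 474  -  161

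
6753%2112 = 417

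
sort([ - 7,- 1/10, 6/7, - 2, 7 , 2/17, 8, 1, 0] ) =[ - 7, - 2,  -  1/10,0,2/17,6/7 , 1,7, 8] 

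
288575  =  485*595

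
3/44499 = 1/14833 =0.00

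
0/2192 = 0 = 0.00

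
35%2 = 1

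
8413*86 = 723518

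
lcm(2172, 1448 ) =4344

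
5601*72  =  403272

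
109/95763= 109/95763  =  0.00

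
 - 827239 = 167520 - 994759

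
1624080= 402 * 4040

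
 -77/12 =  - 7 + 7/12=-  6.42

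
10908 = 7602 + 3306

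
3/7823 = 3/7823  =  0.00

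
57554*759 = 43683486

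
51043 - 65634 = - 14591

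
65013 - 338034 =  - 273021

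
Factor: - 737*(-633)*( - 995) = -3^1 * 5^1*11^1*67^1*199^1*211^1  =  - 464188395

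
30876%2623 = 2023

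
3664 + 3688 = 7352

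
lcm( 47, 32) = 1504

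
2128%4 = 0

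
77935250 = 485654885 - 407719635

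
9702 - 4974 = 4728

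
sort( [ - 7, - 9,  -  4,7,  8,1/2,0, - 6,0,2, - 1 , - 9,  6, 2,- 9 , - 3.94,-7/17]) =[  -  9,-9, - 9, - 7, - 6, - 4  ,  -  3.94,-1, - 7/17,0,0 , 1/2,2,2,6, 7, 8]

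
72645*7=508515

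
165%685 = 165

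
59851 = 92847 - 32996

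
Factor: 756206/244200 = 2^( - 2 )*3^(- 1 )*5^( -2 )*929^1 = 929/300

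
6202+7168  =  13370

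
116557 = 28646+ 87911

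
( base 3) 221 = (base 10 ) 25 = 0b11001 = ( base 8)31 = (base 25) 10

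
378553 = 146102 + 232451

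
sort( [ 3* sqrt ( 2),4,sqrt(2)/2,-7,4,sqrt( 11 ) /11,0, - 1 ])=[ - 7, - 1,0,sqrt(11) /11, sqrt(2)/2, 4,4,3 * sqrt( 2)] 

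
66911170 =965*69338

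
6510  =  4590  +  1920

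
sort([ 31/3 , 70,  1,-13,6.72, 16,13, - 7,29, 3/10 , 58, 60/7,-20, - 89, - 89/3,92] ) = [ - 89 , - 89/3,  -  20, - 13, - 7,3/10,1,6.72,60/7,  31/3,13, 16, 29,  58,70, 92]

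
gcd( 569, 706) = 1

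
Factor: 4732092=2^2 * 3^2*131447^1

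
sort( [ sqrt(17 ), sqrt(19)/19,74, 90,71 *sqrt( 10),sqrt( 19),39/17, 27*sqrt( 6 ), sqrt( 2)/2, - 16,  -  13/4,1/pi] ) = [ - 16, - 13/4, sqrt(19) /19,1/pi , sqrt(2 ) /2, 39/17, sqrt( 17 ),sqrt( 19),27*sqrt(6 ), 74,90,71*sqrt( 10 ) ] 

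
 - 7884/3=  - 2628  =  - 2628.00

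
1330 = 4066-2736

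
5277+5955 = 11232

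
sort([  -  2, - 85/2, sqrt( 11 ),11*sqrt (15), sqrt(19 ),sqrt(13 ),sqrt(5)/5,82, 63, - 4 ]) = [ - 85/2,-4,-2,  sqrt(5) /5,sqrt(11), sqrt(13), sqrt(19),11 * sqrt(15 ),63, 82]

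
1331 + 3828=5159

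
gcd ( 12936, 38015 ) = 1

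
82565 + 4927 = 87492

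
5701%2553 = 595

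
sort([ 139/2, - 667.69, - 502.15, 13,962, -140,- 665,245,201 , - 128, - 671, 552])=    [ -671, - 667.69, - 665, - 502.15 ,-140, - 128,13,139/2, 201, 245, 552, 962 ] 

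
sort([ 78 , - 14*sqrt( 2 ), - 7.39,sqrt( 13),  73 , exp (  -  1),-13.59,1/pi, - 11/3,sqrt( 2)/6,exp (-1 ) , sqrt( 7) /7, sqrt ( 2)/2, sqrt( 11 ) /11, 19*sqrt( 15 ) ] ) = [ - 14*sqrt( 2 ) , - 13.59 , - 7.39, - 11/3 , sqrt(2 ) /6,sqrt(11) /11,1/pi,exp( - 1 ), exp( - 1 ), sqrt( 7 )/7, sqrt(2 ) /2, sqrt(13),73, 19 *sqrt( 15),78]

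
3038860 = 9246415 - 6207555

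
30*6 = 180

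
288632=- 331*(  -  872)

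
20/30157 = 20/30157=0.00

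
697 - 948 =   -  251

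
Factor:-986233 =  - 19^1*51907^1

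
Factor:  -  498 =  - 2^1*3^1 * 83^1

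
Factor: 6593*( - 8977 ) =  - 59185361=- 19^1*47^1 * 191^1*347^1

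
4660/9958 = 2330/4979 = 0.47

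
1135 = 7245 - 6110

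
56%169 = 56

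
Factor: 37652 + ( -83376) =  - 45724 = - 2^2 * 7^1*23^1*71^1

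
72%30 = 12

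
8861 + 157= 9018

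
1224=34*36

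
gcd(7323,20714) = 1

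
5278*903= 4766034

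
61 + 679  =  740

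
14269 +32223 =46492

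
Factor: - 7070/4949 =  - 10/7 = - 2^1 * 5^1 * 7^( - 1) 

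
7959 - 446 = 7513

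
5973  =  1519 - -4454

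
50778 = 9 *5642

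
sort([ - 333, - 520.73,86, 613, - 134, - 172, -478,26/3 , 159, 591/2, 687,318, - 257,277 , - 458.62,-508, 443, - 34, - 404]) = [  -  520.73, - 508 , - 478, - 458.62,  -  404, - 333, - 257 , - 172, - 134, - 34,26/3, 86,159,277,591/2, 318 , 443,613, 687]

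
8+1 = 9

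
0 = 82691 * 0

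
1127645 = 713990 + 413655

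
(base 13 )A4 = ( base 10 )134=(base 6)342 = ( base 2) 10000110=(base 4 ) 2012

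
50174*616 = 30907184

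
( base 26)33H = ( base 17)75f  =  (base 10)2123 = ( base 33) 1vb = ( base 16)84b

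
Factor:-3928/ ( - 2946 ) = 4/3  =  2^2*3^( - 1) 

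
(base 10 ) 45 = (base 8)55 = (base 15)30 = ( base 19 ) 27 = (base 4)231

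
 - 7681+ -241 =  - 7922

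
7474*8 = 59792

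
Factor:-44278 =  -2^1*13^2 * 131^1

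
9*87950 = 791550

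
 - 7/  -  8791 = 7/8791= 0.00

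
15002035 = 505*29707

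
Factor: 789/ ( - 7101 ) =-1/9=-3^ ( -2)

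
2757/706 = 3 + 639/706 = 3.91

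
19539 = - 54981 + 74520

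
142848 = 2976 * 48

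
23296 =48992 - 25696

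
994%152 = 82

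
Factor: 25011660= 2^2*3^1*5^1 * 139^1*2999^1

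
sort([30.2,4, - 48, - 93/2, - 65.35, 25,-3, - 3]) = [ - 65.35, - 48, - 93/2, - 3, - 3, 4,  25, 30.2]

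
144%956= 144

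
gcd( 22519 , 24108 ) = 7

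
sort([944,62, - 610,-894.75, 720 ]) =[ - 894.75, - 610,62, 720,944]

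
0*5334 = 0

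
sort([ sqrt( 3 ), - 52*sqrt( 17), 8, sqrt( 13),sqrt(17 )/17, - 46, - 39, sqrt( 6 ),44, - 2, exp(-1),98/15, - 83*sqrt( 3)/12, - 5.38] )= [ - 52 * sqrt( 17),  -  46 , - 39, - 83*sqrt(3) /12, - 5.38 , - 2, sqrt( 17) /17,exp(- 1),sqrt ( 3 ), sqrt( 6), sqrt( 13 ),98/15, 8,44] 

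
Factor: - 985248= -2^5*3^2*11^1*311^1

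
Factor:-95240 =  - 2^3*5^1* 2381^1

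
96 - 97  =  -1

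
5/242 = 5/242  =  0.02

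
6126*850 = 5207100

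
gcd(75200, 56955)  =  5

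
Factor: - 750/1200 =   -  2^(-3 )*5^1 = - 5/8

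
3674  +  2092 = 5766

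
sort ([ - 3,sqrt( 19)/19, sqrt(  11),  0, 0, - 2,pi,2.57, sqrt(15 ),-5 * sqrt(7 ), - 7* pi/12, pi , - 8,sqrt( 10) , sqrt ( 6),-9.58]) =[-5*sqrt(7),-9.58, - 8, - 3,-2, - 7*pi/12,  0,0,sqrt(19) /19, sqrt( 6),  2.57, pi, pi,  sqrt( 10 ), sqrt( 11 ),sqrt ( 15) ]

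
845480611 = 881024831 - 35544220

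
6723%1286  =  293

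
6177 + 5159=11336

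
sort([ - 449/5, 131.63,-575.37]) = [ - 575.37, -449/5, 131.63]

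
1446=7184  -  5738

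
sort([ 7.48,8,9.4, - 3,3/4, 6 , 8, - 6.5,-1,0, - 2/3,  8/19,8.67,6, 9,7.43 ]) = [ - 6.5,-3, - 1, - 2/3,0,8/19,3/4, 6, 6, 7.43,7.48,8, 8, 8.67,9,9.4] 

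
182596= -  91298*( - 2) 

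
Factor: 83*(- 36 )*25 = - 74700 = - 2^2*3^2 * 5^2 * 83^1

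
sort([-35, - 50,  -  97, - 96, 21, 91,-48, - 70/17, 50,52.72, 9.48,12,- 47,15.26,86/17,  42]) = [ - 97,  -  96 , - 50, -48, - 47, -35,  -  70/17,  86/17,9.48, 12, 15.26, 21,  42, 50 , 52.72, 91 ]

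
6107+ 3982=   10089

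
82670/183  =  451 + 137/183 = 451.75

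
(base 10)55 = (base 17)34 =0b110111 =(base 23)29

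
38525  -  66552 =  - 28027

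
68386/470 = 145+118/235 = 145.50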